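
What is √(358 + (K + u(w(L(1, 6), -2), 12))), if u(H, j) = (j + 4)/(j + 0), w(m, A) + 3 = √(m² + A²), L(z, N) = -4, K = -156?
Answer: √1830/3 ≈ 14.260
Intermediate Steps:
w(m, A) = -3 + √(A² + m²) (w(m, A) = -3 + √(m² + A²) = -3 + √(A² + m²))
u(H, j) = (4 + j)/j
√(358 + (K + u(w(L(1, 6), -2), 12))) = √(358 + (-156 + (4 + 12)/12)) = √(358 + (-156 + (1/12)*16)) = √(358 + (-156 + 4/3)) = √(358 - 464/3) = √(610/3) = √1830/3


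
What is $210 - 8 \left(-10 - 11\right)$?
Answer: $378$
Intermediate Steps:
$210 - 8 \left(-10 - 11\right) = 210 - 8 \left(-21\right) = 210 - -168 = 210 + 168 = 378$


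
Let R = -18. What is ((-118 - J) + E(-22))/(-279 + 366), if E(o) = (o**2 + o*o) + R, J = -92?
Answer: 308/29 ≈ 10.621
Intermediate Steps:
E(o) = -18 + 2*o**2 (E(o) = (o**2 + o*o) - 18 = (o**2 + o**2) - 18 = 2*o**2 - 18 = -18 + 2*o**2)
((-118 - J) + E(-22))/(-279 + 366) = ((-118 - 1*(-92)) + (-18 + 2*(-22)**2))/(-279 + 366) = ((-118 + 92) + (-18 + 2*484))/87 = (-26 + (-18 + 968))*(1/87) = (-26 + 950)*(1/87) = 924*(1/87) = 308/29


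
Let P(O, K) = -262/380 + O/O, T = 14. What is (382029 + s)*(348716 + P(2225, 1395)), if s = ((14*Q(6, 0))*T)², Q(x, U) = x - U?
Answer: 1230972063321/2 ≈ 6.1549e+11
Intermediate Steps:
P(O, K) = 59/190 (P(O, K) = -262*1/380 + 1 = -131/190 + 1 = 59/190)
s = 1382976 (s = ((14*(6 - 1*0))*14)² = ((14*(6 + 0))*14)² = ((14*6)*14)² = (84*14)² = 1176² = 1382976)
(382029 + s)*(348716 + P(2225, 1395)) = (382029 + 1382976)*(348716 + 59/190) = 1765005*(66256099/190) = 1230972063321/2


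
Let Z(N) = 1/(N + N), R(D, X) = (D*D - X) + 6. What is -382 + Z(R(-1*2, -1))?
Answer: -8403/22 ≈ -381.95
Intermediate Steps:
R(D, X) = 6 + D² - X (R(D, X) = (D² - X) + 6 = 6 + D² - X)
Z(N) = 1/(2*N)
-382 + Z(R(-1*2, -1)) = -382 + 1/(2*(6 + (-1*2)² - 1*(-1))) = -382 + 1/(2*(6 + (-2)² + 1)) = -382 + 1/(2*(6 + 4 + 1)) = -382 + (½)/11 = -382 + (½)*(1/11) = -382 + 1/22 = -8403/22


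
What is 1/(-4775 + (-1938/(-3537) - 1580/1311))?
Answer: -515223/2460528463 ≈ -0.00020940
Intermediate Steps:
1/(-4775 + (-1938/(-3537) - 1580/1311)) = 1/(-4775 + (-1938*(-1/3537) - 1580*1/1311)) = 1/(-4775 + (646/1179 - 1580/1311)) = 1/(-4775 - 338638/515223) = 1/(-2460528463/515223) = -515223/2460528463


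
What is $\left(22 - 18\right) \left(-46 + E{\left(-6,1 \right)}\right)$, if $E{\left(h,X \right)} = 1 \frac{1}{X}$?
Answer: $-180$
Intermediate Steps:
$E{\left(h,X \right)} = \frac{1}{X}$
$\left(22 - 18\right) \left(-46 + E{\left(-6,1 \right)}\right) = \left(22 - 18\right) \left(-46 + 1^{-1}\right) = 4 \left(-46 + 1\right) = 4 \left(-45\right) = -180$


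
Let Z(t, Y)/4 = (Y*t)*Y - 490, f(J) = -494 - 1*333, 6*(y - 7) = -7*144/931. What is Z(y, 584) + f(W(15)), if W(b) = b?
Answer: 1236980497/133 ≈ 9.3006e+6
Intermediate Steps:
y = 907/133 (y = 7 + (-7*144/931)/6 = 7 + (-1008*1/931)/6 = 7 + (⅙)*(-144/133) = 7 - 24/133 = 907/133 ≈ 6.8195)
f(J) = -827 (f(J) = -494 - 333 = -827)
Z(t, Y) = -1960 + 4*t*Y² (Z(t, Y) = 4*((Y*t)*Y - 490) = 4*(t*Y² - 490) = 4*(-490 + t*Y²) = -1960 + 4*t*Y²)
Z(y, 584) + f(W(15)) = (-1960 + 4*(907/133)*584²) - 827 = (-1960 + 4*(907/133)*341056) - 827 = (-1960 + 1237351168/133) - 827 = 1237090488/133 - 827 = 1236980497/133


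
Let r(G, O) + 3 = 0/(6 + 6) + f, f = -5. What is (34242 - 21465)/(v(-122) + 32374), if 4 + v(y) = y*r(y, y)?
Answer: 12777/33346 ≈ 0.38316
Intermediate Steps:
r(G, O) = -8 (r(G, O) = -3 + (0/(6 + 6) - 5) = -3 + (0/12 - 5) = -3 + ((1/12)*0 - 5) = -3 + (0 - 5) = -3 - 5 = -8)
v(y) = -4 - 8*y (v(y) = -4 + y*(-8) = -4 - 8*y)
(34242 - 21465)/(v(-122) + 32374) = (34242 - 21465)/((-4 - 8*(-122)) + 32374) = 12777/((-4 + 976) + 32374) = 12777/(972 + 32374) = 12777/33346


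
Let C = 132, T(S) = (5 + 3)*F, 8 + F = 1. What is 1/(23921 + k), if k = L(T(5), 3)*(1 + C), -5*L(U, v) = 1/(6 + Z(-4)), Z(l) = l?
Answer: 10/239077 ≈ 4.1828e-5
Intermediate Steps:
F = -7 (F = -8 + 1 = -7)
T(S) = -56 (T(S) = (5 + 3)*(-7) = 8*(-7) = -56)
L(U, v) = -⅒ (L(U, v) = -1/(5*(6 - 4)) = -⅕/2 = -⅕*½ = -⅒)
k = -133/10 (k = -(1 + 132)/10 = -⅒*133 = -133/10 ≈ -13.300)
1/(23921 + k) = 1/(23921 - 133/10) = 1/(239077/10) = 10/239077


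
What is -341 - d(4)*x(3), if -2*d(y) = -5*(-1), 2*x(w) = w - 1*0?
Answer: -1349/4 ≈ -337.25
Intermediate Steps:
x(w) = w/2 (x(w) = (w - 1*0)/2 = (w + 0)/2 = w/2)
d(y) = -5/2 (d(y) = -(-5)*(-1)/2 = -½*5 = -5/2)
-341 - d(4)*x(3) = -341 - (-5)*(½)*3/2 = -341 - (-5)*3/(2*2) = -341 - 1*(-15/4) = -341 + 15/4 = -1349/4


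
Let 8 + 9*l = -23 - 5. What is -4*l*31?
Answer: 496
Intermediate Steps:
l = -4 (l = -8/9 + (-23 - 5)/9 = -8/9 + (⅑)*(-28) = -8/9 - 28/9 = -4)
-4*l*31 = -4*(-4)*31 = 16*31 = 496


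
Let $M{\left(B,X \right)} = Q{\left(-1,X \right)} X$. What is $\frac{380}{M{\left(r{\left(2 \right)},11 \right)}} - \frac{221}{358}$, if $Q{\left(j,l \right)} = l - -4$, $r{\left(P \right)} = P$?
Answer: $\frac{19915}{11814} \approx 1.6857$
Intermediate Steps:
$Q{\left(j,l \right)} = 4 + l$ ($Q{\left(j,l \right)} = l + 4 = 4 + l$)
$M{\left(B,X \right)} = X \left(4 + X\right)$ ($M{\left(B,X \right)} = \left(4 + X\right) X = X \left(4 + X\right)$)
$\frac{380}{M{\left(r{\left(2 \right)},11 \right)}} - \frac{221}{358} = \frac{380}{11 \left(4 + 11\right)} - \frac{221}{358} = \frac{380}{11 \cdot 15} - \frac{221}{358} = \frac{380}{165} - \frac{221}{358} = 380 \cdot \frac{1}{165} - \frac{221}{358} = \frac{76}{33} - \frac{221}{358} = \frac{19915}{11814}$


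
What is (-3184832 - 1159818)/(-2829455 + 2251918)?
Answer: 4344650/577537 ≈ 7.5227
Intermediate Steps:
(-3184832 - 1159818)/(-2829455 + 2251918) = -4344650/(-577537) = -4344650*(-1/577537) = 4344650/577537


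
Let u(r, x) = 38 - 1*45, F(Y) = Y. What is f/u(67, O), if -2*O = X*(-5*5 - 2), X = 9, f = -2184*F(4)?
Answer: 1248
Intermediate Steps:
f = -8736 (f = -2184*4 = -8736)
O = 243/2 (O = -9*(-5*5 - 2)/2 = -9*(-25 - 2)/2 = -9*(-27)/2 = -½*(-243) = 243/2 ≈ 121.50)
u(r, x) = -7 (u(r, x) = 38 - 45 = -7)
f/u(67, O) = -8736/(-7) = -8736*(-⅐) = 1248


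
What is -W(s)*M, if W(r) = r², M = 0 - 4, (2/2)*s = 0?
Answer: 0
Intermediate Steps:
s = 0
M = -4
-W(s)*M = -0²*(-4) = -0*(-4) = -1*0 = 0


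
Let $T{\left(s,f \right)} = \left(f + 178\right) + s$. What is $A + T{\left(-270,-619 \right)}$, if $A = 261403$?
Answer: $260692$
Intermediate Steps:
$T{\left(s,f \right)} = 178 + f + s$ ($T{\left(s,f \right)} = \left(178 + f\right) + s = 178 + f + s$)
$A + T{\left(-270,-619 \right)} = 261403 - 711 = 260692$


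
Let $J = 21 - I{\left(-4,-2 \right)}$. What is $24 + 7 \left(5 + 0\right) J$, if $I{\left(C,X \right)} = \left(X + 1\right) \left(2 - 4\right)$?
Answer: $689$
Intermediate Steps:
$I{\left(C,X \right)} = -2 - 2 X$ ($I{\left(C,X \right)} = \left(1 + X\right) \left(-2\right) = -2 - 2 X$)
$J = 19$ ($J = 21 - \left(-2 - -4\right) = 21 - \left(-2 + 4\right) = 21 - 2 = 19$)
$24 + 7 \left(5 + 0\right) J = 24 + 7 \left(5 + 0\right) 19 = 24 + 7 \cdot 5 \cdot 19 = 24 + 35 \cdot 19 = 24 + 665 = 689$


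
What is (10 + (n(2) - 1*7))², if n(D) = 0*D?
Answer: 9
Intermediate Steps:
n(D) = 0
(10 + (n(2) - 1*7))² = (10 + (0 - 1*7))² = (10 + (0 - 7))² = (10 - 7)² = 3² = 9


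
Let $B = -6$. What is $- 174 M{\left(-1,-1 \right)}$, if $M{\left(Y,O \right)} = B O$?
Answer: $-1044$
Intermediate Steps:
$M{\left(Y,O \right)} = - 6 O$
$- 174 M{\left(-1,-1 \right)} = - 174 \left(\left(-6\right) \left(-1\right)\right) = \left(-174\right) 6 = -1044$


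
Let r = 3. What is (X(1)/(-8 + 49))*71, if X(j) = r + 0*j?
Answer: 213/41 ≈ 5.1951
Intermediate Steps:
X(j) = 3 (X(j) = 3 + 0*j = 3 + 0 = 3)
(X(1)/(-8 + 49))*71 = (3/(-8 + 49))*71 = (3/41)*71 = 213/41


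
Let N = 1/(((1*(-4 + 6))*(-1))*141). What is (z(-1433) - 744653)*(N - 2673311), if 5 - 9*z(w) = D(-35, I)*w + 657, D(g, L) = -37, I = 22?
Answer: 848805249050275/423 ≈ 2.0066e+12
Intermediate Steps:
z(w) = -652/9 + 37*w/9 (z(w) = 5/9 - (-37*w + 657)/9 = 5/9 - (657 - 37*w)/9 = 5/9 + (-73 + 37*w/9) = -652/9 + 37*w/9)
N = -1/282 (N = 1/(((1*2)*(-1))*141) = 1/((2*(-1))*141) = 1/(-2*141) = 1/(-282) = -1/282 ≈ -0.0035461)
(z(-1433) - 744653)*(N - 2673311) = ((-652/9 + (37/9)*(-1433)) - 744653)*(-1/282 - 2673311) = ((-652/9 - 53021/9) - 744653)*(-753873703/282) = (-17891/3 - 744653)*(-753873703/282) = -2251850/3*(-753873703/282) = 848805249050275/423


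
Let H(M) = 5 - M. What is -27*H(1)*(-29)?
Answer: 3132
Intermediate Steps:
-27*H(1)*(-29) = -27*(5 - 1*1)*(-29) = -27*(5 - 1)*(-29) = -27*4*(-29) = -108*(-29) = 3132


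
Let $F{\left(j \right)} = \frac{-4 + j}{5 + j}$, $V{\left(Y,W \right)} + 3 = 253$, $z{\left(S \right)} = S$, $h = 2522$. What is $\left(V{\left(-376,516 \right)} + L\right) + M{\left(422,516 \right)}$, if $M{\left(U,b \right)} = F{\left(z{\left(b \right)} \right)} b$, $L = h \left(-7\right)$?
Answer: $- \frac{8803292}{521} \approx -16897.0$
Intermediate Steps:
$V{\left(Y,W \right)} = 250$ ($V{\left(Y,W \right)} = -3 + 253 = 250$)
$F{\left(j \right)} = \frac{-4 + j}{5 + j}$
$L = -17654$ ($L = 2522 \left(-7\right) = -17654$)
$M{\left(U,b \right)} = \frac{b \left(-4 + b\right)}{5 + b}$ ($M{\left(U,b \right)} = \frac{-4 + b}{5 + b} b = \frac{b \left(-4 + b\right)}{5 + b}$)
$\left(V{\left(-376,516 \right)} + L\right) + M{\left(422,516 \right)} = \left(250 - 17654\right) + \frac{516 \left(-4 + 516\right)}{5 + 516} = -17404 + 516 \cdot \frac{1}{521} \cdot 512 = -17404 + \frac{264192}{521} = - \frac{8803292}{521}$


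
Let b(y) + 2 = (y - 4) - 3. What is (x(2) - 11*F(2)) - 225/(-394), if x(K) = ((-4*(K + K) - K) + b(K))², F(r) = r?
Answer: 237807/394 ≈ 603.57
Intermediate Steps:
b(y) = -9 + y (b(y) = -2 + ((y - 4) - 3) = -2 + ((-4 + y) - 3) = -2 + (-7 + y) = -9 + y)
x(K) = (-9 - 8*K)² (x(K) = ((-4*(K + K) - K) + (-9 + K))² = ((-8*K - K) + (-9 + K))² = (-9*K + (-9 + K))² = (-9 - 8*K)²)
(x(2) - 11*F(2)) - 225/(-394) = ((9 + 8*2)² - 11*2) - 225/(-394) = ((9 + 16)² - 22) - 225*(-1/394) = (25² - 22) + 225/394 = (625 - 22) + 225/394 = 603 + 225/394 = 237807/394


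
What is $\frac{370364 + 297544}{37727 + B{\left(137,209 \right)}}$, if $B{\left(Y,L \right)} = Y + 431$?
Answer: $\frac{74212}{4255} \approx 17.441$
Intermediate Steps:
$B{\left(Y,L \right)} = 431 + Y$
$\frac{370364 + 297544}{37727 + B{\left(137,209 \right)}} = \frac{370364 + 297544}{37727 + \left(431 + 137\right)} = \frac{667908}{37727 + 568} = \frac{667908}{38295} = 667908 \cdot \frac{1}{38295} = \frac{74212}{4255}$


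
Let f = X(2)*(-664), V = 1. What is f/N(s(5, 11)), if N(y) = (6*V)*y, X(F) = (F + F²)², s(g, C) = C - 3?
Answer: -498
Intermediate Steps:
s(g, C) = -3 + C
N(y) = 6*y (N(y) = (6*1)*y = 6*y)
f = -23904 (f = (2²*(1 + 2)²)*(-664) = (4*3²)*(-664) = (4*9)*(-664) = 36*(-664) = -23904)
f/N(s(5, 11)) = -23904*1/(6*(-3 + 11)) = -23904/(6*8) = -23904/48 = -23904*1/48 = -498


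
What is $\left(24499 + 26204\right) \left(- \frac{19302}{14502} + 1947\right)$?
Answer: $\frac{238440085446}{2417} \approx 9.8651 \cdot 10^{7}$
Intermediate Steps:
$\left(24499 + 26204\right) \left(- \frac{19302}{14502} + 1947\right) = 50703 \left(\left(-19302\right) \frac{1}{14502} + 1947\right) = 50703 \left(- \frac{3217}{2417} + 1947\right) = 50703 \cdot \frac{4702682}{2417} = \frac{238440085446}{2417}$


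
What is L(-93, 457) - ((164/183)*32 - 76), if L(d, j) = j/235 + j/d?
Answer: 59129566/1333155 ≈ 44.353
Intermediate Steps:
L(d, j) = j/235 + j/d (L(d, j) = j*(1/235) + j/d = j/235 + j/d)
L(-93, 457) - ((164/183)*32 - 76) = ((1/235)*457 + 457/(-93)) - ((164/183)*32 - 76) = (457/235 + 457*(-1/93)) - ((164*(1/183))*32 - 76) = (457/235 - 457/93) - ((164/183)*32 - 76) = -64894/21855 - (5248/183 - 76) = -64894/21855 - 1*(-8660/183) = -64894/21855 + 8660/183 = 59129566/1333155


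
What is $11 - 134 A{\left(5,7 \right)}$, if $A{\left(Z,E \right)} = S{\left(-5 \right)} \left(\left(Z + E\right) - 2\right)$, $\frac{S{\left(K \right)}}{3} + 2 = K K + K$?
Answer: $-72349$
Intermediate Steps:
$S{\left(K \right)} = -6 + 3 K + 3 K^{2}$ ($S{\left(K \right)} = -6 + 3 \left(K K + K\right) = -6 + 3 \left(K^{2} + K\right) = -6 + 3 \left(K + K^{2}\right) = -6 + \left(3 K + 3 K^{2}\right) = -6 + 3 K + 3 K^{2}$)
$A{\left(Z,E \right)} = -108 + 54 E + 54 Z$ ($A{\left(Z,E \right)} = \left(-6 + 3 \left(-5\right) + 3 \left(-5\right)^{2}\right) \left(\left(Z + E\right) - 2\right) = \left(-6 - 15 + 3 \cdot 25\right) \left(\left(E + Z\right) - 2\right) = \left(-6 - 15 + 75\right) \left(-2 + E + Z\right) = 54 \left(-2 + E + Z\right) = -108 + 54 E + 54 Z$)
$11 - 134 A{\left(5,7 \right)} = 11 - 134 \left(-108 + 54 \cdot 7 + 54 \cdot 5\right) = 11 - 134 \left(-108 + 378 + 270\right) = 11 - 72360 = -72349$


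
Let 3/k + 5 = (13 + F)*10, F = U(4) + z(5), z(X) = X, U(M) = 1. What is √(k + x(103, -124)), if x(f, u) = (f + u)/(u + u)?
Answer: √53094630/22940 ≈ 0.31764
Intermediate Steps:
x(f, u) = (f + u)/(2*u) (x(f, u) = (f + u)/((2*u)) = (f + u)*(1/(2*u)) = (f + u)/(2*u))
F = 6 (F = 1 + 5 = 6)
k = 3/185 (k = 3/(-5 + (13 + 6)*10) = 3/(-5 + 19*10) = 3/(-5 + 190) = 3/185 ≈ 0.016216)
√(k + x(103, -124)) = √(3/185 + (½)*(103 - 124)/(-124)) = √(3/185 + (½)*(-1/124)*(-21)) = √(3/185 + 21/248) = √(4629/45880) = √53094630/22940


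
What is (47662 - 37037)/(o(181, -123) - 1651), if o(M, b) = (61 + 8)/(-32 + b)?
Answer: -1646875/255974 ≈ -6.4338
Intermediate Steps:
o(M, b) = 69/(-32 + b)
(47662 - 37037)/(o(181, -123) - 1651) = (47662 - 37037)/(69/(-32 - 123) - 1651) = 10625/(69/(-155) - 1651) = 10625/(69*(-1/155) - 1651) = 10625/(-69/155 - 1651) = 10625/(-255974/155) = 10625*(-155/255974) = -1646875/255974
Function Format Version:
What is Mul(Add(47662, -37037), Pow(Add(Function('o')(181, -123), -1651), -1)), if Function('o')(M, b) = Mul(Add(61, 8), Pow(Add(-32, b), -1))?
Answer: Rational(-1646875, 255974) ≈ -6.4338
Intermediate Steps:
Function('o')(M, b) = Mul(69, Pow(Add(-32, b), -1))
Mul(Add(47662, -37037), Pow(Add(Function('o')(181, -123), -1651), -1)) = Mul(Add(47662, -37037), Pow(Add(Mul(69, Pow(Add(-32, -123), -1)), -1651), -1)) = Mul(10625, Pow(Add(Mul(69, Pow(-155, -1)), -1651), -1)) = Mul(10625, Pow(Add(Mul(69, Rational(-1, 155)), -1651), -1)) = Mul(10625, Pow(Add(Rational(-69, 155), -1651), -1)) = Mul(10625, Pow(Rational(-255974, 155), -1)) = Mul(10625, Rational(-155, 255974)) = Rational(-1646875, 255974)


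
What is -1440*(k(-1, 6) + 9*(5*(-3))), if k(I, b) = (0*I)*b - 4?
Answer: 200160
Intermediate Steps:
k(I, b) = -4 (k(I, b) = 0*b - 4 = 0 - 4 = -4)
-1440*(k(-1, 6) + 9*(5*(-3))) = -1440*(-4 + 9*(5*(-3))) = -1440*(-4 + 9*(-15)) = -1440*(-4 - 135) = -1440*(-139) = 200160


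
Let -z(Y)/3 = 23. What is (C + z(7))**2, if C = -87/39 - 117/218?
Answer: 41367085321/8031556 ≈ 5150.6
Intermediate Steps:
z(Y) = -69 (z(Y) = -3*23 = -69)
C = -7843/2834 (C = -87*1/39 - 117*1/218 = -29/13 - 117/218 = -7843/2834 ≈ -2.7675)
(C + z(7))**2 = (-7843/2834 - 69)**2 = (-203389/2834)**2 = 41367085321/8031556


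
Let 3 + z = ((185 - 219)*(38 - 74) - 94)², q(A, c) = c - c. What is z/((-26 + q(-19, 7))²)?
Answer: 1276897/676 ≈ 1888.9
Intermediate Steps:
q(A, c) = 0
z = 1276897 (z = -3 + ((185 - 219)*(38 - 74) - 94)² = -3 + (-34*(-36) - 94)² = -3 + (1224 - 94)² = -3 + 1130² = -3 + 1276900 = 1276897)
z/((-26 + q(-19, 7))²) = 1276897/((-26 + 0)²) = 1276897/((-26)²) = 1276897/676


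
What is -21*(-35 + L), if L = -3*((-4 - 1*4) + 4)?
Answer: 483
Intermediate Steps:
L = 12 (L = -3*((-4 - 4) + 4) = -3*(-8 + 4) = -3*(-4) = 12)
-21*(-35 + L) = -21*(-35 + 12) = -21*(-23) = 483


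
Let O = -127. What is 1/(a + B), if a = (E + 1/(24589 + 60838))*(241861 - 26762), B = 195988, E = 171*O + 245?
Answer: -85427/394536888643881 ≈ -2.1652e-10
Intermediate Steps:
E = -21472 (E = 171*(-127) + 245 = -21717 + 245 = -21472)
a = -394553631310757/85427 (a = (-21472 + 1/(24589 + 60838))*(241861 - 26762) = (-21472 + 1/85427)*215099 = -1834288543/85427*215099 = -394553631310757/85427 ≈ -4.6186e+9)
1/(a + B) = 1/(-394553631310757/85427 + 195988) = 1/(-394536888643881/85427) = -85427/394536888643881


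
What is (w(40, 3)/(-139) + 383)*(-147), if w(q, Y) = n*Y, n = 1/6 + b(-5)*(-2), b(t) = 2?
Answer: -15655059/278 ≈ -56313.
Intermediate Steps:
n = -23/6 (n = 1/6 + 2*(-2) = 1/6 - 4 = -23/6 ≈ -3.8333)
w(q, Y) = -23*Y/6
(w(40, 3)/(-139) + 383)*(-147) = (-23/6*3/(-139) + 383)*(-147) = (-23/2*(-1/139) + 383)*(-147) = (23/278 + 383)*(-147) = (106497/278)*(-147) = -15655059/278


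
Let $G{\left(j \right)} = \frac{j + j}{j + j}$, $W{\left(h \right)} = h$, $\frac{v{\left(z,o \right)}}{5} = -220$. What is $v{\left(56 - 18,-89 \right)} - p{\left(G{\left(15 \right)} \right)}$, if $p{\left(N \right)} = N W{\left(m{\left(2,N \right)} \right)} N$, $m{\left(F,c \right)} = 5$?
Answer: $-1105$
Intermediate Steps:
$v{\left(z,o \right)} = -1100$ ($v{\left(z,o \right)} = 5 \left(-220\right) = -1100$)
$G{\left(j \right)} = 1$ ($G{\left(j \right)} = \frac{2 j}{2 j} = 2 j \frac{1}{2 j} = 1$)
$p{\left(N \right)} = 5 N^{2}$ ($p{\left(N \right)} = N 5 N = 5 N N = 5 N^{2}$)
$v{\left(56 - 18,-89 \right)} - p{\left(G{\left(15 \right)} \right)} = -1100 - 5 \cdot 1^{2} = -1100 - 5 \cdot 1 = -1100 - 5 = -1105$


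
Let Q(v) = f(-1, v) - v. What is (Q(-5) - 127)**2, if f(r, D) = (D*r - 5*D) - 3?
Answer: 9025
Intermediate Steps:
f(r, D) = -3 - 5*D + D*r (f(r, D) = (-5*D + D*r) - 3 = -3 - 5*D + D*r)
Q(v) = -3 - 7*v (Q(v) = (-3 - 5*v + v*(-1)) - v = (-3 - 5*v - v) - v = (-3 - 6*v) - v = -3 - 7*v)
(Q(-5) - 127)**2 = ((-3 - 7*(-5)) - 127)**2 = ((-3 + 35) - 127)**2 = (32 - 127)**2 = (-95)**2 = 9025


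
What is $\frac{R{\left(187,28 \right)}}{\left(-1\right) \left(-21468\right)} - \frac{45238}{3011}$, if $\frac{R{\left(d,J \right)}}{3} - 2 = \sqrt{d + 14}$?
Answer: $- \frac{161858553}{10773358} + \frac{\sqrt{201}}{7156} \approx -15.022$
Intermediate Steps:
$R{\left(d,J \right)} = 6 + 3 \sqrt{14 + d}$ ($R{\left(d,J \right)} = 6 + 3 \sqrt{d + 14} = 6 + 3 \sqrt{14 + d}$)
$\frac{R{\left(187,28 \right)}}{\left(-1\right) \left(-21468\right)} - \frac{45238}{3011} = \frac{6 + 3 \sqrt{14 + 187}}{\left(-1\right) \left(-21468\right)} - \frac{45238}{3011} = \frac{6 + 3 \sqrt{201}}{21468} - \frac{45238}{3011} = \left(6 + 3 \sqrt{201}\right) \frac{1}{21468} - \frac{45238}{3011} = \left(\frac{1}{3578} + \frac{\sqrt{201}}{7156}\right) - \frac{45238}{3011} = - \frac{161858553}{10773358} + \frac{\sqrt{201}}{7156}$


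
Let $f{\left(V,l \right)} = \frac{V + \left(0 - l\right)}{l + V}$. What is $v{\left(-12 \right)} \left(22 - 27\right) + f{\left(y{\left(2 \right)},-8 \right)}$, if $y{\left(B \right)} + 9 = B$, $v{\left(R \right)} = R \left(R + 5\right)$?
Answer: $- \frac{6301}{15} \approx -420.07$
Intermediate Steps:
$v{\left(R \right)} = R \left(5 + R\right)$
$y{\left(B \right)} = -9 + B$
$f{\left(V,l \right)} = \frac{V - l}{V + l}$
$v{\left(-12 \right)} \left(22 - 27\right) + f{\left(y{\left(2 \right)},-8 \right)} = - 12 \left(5 - 12\right) \left(22 - 27\right) + \frac{\left(-9 + 2\right) - -8}{\left(-9 + 2\right) - 8} = \left(-12\right) \left(-7\right) \left(22 - 27\right) + \frac{-7 + 8}{-7 - 8} = 84 \left(-5\right) + \frac{1}{-15} \cdot 1 = -420 - \frac{1}{15} = - \frac{6301}{15}$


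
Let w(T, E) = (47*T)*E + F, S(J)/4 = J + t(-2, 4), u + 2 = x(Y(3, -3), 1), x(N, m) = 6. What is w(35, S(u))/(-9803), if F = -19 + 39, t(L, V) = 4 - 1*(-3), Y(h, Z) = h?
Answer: -72400/9803 ≈ -7.3855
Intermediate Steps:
t(L, V) = 7 (t(L, V) = 4 + 3 = 7)
u = 4 (u = -2 + 6 = 4)
S(J) = 28 + 4*J (S(J) = 4*(J + 7) = 4*(7 + J) = 28 + 4*J)
F = 20
w(T, E) = 20 + 47*E*T (w(T, E) = (47*T)*E + 20 = 47*E*T + 20 = 20 + 47*E*T)
w(35, S(u))/(-9803) = (20 + 47*(28 + 4*4)*35)/(-9803) = (20 + 47*(28 + 16)*35)*(-1/9803) = (20 + 47*44*35)*(-1/9803) = (20 + 72380)*(-1/9803) = 72400*(-1/9803) = -72400/9803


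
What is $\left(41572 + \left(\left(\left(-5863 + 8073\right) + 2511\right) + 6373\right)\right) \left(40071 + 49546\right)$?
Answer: $4719768922$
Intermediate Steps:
$\left(41572 + \left(\left(\left(-5863 + 8073\right) + 2511\right) + 6373\right)\right) \left(40071 + 49546\right) = \left(41572 + \left(\left(2210 + 2511\right) + 6373\right)\right) 89617 = \left(41572 + \left(4721 + 6373\right)\right) 89617 = \left(41572 + 11094\right) 89617 = 52666 \cdot 89617 = 4719768922$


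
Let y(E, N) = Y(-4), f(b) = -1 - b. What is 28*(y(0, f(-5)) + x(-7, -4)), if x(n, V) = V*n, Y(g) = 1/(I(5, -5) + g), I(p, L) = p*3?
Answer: 8652/11 ≈ 786.54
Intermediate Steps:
I(p, L) = 3*p
Y(g) = 1/(15 + g) (Y(g) = 1/(3*5 + g) = 1/(15 + g))
y(E, N) = 1/11 (y(E, N) = 1/(15 - 4) = 1/11)
28*(y(0, f(-5)) + x(-7, -4)) = 28*(1/11 - 4*(-7)) = 28*(1/11 + 28) = 28*(309/11) = 8652/11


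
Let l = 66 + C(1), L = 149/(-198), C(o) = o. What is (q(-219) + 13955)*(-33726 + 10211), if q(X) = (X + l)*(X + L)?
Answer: -110247279215/99 ≈ -1.1136e+9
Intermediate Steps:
L = -149/198 (L = 149*(-1/198) = -149/198 ≈ -0.75253)
l = 67 (l = 66 + 1 = 67)
q(X) = (67 + X)*(-149/198 + X) (q(X) = (X + 67)*(X - 149/198) = (67 + X)*(-149/198 + X))
(q(-219) + 13955)*(-33726 + 10211) = ((-9983/198 + (-219)**2 + (13117/198)*(-219)) + 13955)*(-33726 + 10211) = ((-9983/198 + 47961 - 957541/66) + 13955)*(-23515) = (3306836/99 + 13955)*(-23515) = (4688381/99)*(-23515) = -110247279215/99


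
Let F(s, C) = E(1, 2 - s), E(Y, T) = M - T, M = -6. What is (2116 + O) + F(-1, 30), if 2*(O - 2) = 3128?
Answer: 3673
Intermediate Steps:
O = 1566 (O = 2 + (½)*3128 = 2 + 1564 = 1566)
E(Y, T) = -6 - T
F(s, C) = -8 + s (F(s, C) = -6 - (2 - s) = -6 + (-2 + s) = -8 + s)
(2116 + O) + F(-1, 30) = (2116 + 1566) + (-8 - 1) = 3682 - 9 = 3673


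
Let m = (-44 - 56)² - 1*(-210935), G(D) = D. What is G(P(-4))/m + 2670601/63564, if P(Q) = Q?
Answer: 196676325893/4681170780 ≈ 42.014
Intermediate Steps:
m = 220935 (m = (-100)² + 210935 = 10000 + 210935 = 220935)
G(P(-4))/m + 2670601/63564 = -4/220935 + 2670601/63564 = 196676325893/4681170780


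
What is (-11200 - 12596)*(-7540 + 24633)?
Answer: -406745028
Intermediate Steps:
(-11200 - 12596)*(-7540 + 24633) = -23796*17093 = -406745028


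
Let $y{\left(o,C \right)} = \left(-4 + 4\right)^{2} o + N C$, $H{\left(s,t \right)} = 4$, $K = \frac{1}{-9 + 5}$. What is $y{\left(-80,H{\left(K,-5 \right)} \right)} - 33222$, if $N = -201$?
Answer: $-34026$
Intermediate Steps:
$K = - \frac{1}{4}$ ($K = \frac{1}{-4} = - \frac{1}{4} \approx -0.25$)
$y{\left(o,C \right)} = - 201 C$ ($y{\left(o,C \right)} = \left(-4 + 4\right)^{2} o - 201 C = 0^{2} o - 201 C = 0 o - 201 C = 0 - 201 C = - 201 C$)
$y{\left(-80,H{\left(K,-5 \right)} \right)} - 33222 = \left(-201\right) 4 - 33222 = -804 - 33222 = -34026$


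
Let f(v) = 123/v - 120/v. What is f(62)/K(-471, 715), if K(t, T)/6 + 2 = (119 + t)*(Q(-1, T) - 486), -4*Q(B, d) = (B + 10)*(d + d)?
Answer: 1/161650120 ≈ 6.1862e-9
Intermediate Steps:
f(v) = 3/v
Q(B, d) = -d*(10 + B)/2 (Q(B, d) = -(B + 10)*(d + d)/4 = -(10 + B)*2*d/4 = -d*(10 + B)/2)
K(t, T) = -12 + 6*(-486 - 9*T/2)*(119 + t) (K(t, T) = -12 + 6*((119 + t)*(-T*(10 - 1)/2 - 486)) = -12 + 6*((119 + t)*(-1/2*T*9 - 486)) = -12 + 6*((119 + t)*(-9*T/2 - 486)) = -12 + 6*((119 + t)*(-486 - 9*T/2)) = -12 + 6*((-486 - 9*T/2)*(119 + t)) = -12 + 6*(-486 - 9*T/2)*(119 + t))
f(62)/K(-471, 715) = (3/62)/(-347016 - 3213*715 - 2916*(-471) - 27*715*(-471)) = (3*(1/62))/(-347016 - 2297295 + 1373436 + 9092655) = (3/62)/7821780 = (3/62)*(1/7821780) = 1/161650120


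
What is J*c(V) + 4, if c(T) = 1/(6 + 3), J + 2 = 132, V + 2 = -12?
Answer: 166/9 ≈ 18.444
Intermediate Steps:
V = -14 (V = -2 - 12 = -14)
J = 130 (J = -2 + 132 = 130)
c(T) = ⅑ (c(T) = 1/9 = ⅑)
J*c(V) + 4 = 130*(⅑) + 4 = 130/9 + 4 = 166/9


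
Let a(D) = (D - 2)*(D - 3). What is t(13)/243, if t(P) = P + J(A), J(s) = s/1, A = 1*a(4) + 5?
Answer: 20/243 ≈ 0.082304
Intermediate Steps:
a(D) = (-3 + D)*(-2 + D) (a(D) = (-2 + D)*(-3 + D) = (-3 + D)*(-2 + D))
A = 7 (A = 1*(6 + 4² - 5*4) + 5 = 1*(6 + 16 - 20) + 5 = 1*2 + 5 = 2 + 5 = 7)
J(s) = s (J(s) = s*1 = s)
t(P) = 7 + P (t(P) = P + 7 = 7 + P)
t(13)/243 = (7 + 13)/243 = (1/243)*20 = 20/243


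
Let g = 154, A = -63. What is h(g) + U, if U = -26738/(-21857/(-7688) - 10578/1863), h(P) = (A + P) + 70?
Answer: 129832928275/13534691 ≈ 9592.6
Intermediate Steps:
h(P) = 7 + P (h(P) = (-63 + P) + 70 = 7 + P)
U = 127653843024/13534691 (U = -26738/(-21857*(-1/7688) - 10578*1/1863) = -26738/(21857/7688 - 3526/621) = -26738/(-13534691/4774248) = -26738*(-4774248/13534691) = 127653843024/13534691 ≈ 9431.6)
h(g) + U = (7 + 154) + 127653843024/13534691 = 161 + 127653843024/13534691 = 129832928275/13534691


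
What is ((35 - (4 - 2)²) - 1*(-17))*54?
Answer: 2592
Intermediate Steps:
((35 - (4 - 2)²) - 1*(-17))*54 = ((35 - 1*2²) + 17)*54 = ((35 - 1*4) + 17)*54 = ((35 - 4) + 17)*54 = (31 + 17)*54 = 48*54 = 2592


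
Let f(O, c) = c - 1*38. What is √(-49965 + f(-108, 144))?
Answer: I*√49859 ≈ 223.29*I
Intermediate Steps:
f(O, c) = -38 + c (f(O, c) = c - 38 = -38 + c)
√(-49965 + f(-108, 144)) = √(-49965 + (-38 + 144)) = √(-49965 + 106) = √(-49859) = I*√49859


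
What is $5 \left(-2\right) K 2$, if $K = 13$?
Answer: $-260$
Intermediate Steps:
$5 \left(-2\right) K 2 = 5 \left(-2\right) 13 \cdot 2 = \left(-10\right) 13 \cdot 2 = \left(-130\right) 2 = -260$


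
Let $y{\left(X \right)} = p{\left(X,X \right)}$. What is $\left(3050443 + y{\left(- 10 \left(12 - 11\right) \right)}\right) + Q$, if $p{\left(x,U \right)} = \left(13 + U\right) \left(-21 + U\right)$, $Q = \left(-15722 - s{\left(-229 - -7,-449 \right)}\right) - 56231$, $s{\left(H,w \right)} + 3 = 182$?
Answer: $2978218$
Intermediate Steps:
$s{\left(H,w \right)} = 179$ ($s{\left(H,w \right)} = -3 + 182 = 179$)
$Q = -72132$ ($Q = \left(-15722 - 179\right) - 56231 = -15901 - 56231 = -72132$)
$p{\left(x,U \right)} = \left(-21 + U\right) \left(13 + U\right)$
$y{\left(X \right)} = -273 + X^{2} - 8 X$
$\left(3050443 + y{\left(- 10 \left(12 - 11\right) \right)}\right) + Q = \left(3050443 - \left(273 - 100 \left(12 - 11\right)^{2} + 8 \left(-10\right) \left(12 - 11\right)\right)\right) - 72132 = \left(3050443 - \left(273 - 100 + 8 \left(-10\right) 1\right)\right) - 72132 = \left(3050443 - \left(193 - 100\right)\right) - 72132 = \left(3050443 + \left(-273 + 100 + 80\right)\right) - 72132 = \left(3050443 - 93\right) - 72132 = 3050350 - 72132 = 2978218$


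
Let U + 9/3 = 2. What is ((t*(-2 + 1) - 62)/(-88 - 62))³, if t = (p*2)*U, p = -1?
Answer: 32768/421875 ≈ 0.077672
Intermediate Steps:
U = -1 (U = -3 + 2 = -1)
t = 2 (t = -1*2*(-1) = -2*(-1) = 2)
((t*(-2 + 1) - 62)/(-88 - 62))³ = ((2*(-2 + 1) - 62)/(-88 - 62))³ = ((2*(-1) - 62)/(-150))³ = ((-2 - 62)*(-1/150))³ = (-64*(-1/150))³ = (32/75)³ = 32768/421875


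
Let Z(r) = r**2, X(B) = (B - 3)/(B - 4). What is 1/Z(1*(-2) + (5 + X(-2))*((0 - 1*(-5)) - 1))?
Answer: 9/4096 ≈ 0.0021973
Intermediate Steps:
X(B) = (-3 + B)/(-4 + B)
1/Z(1*(-2) + (5 + X(-2))*((0 - 1*(-5)) - 1)) = 1/((1*(-2) + (5 + (-3 - 2)/(-4 - 2))*((0 - 1*(-5)) - 1))**2) = 1/((-2 + (5 - 5/(-6))*((0 + 5) - 1))**2) = 1/((-2 + (5 - 1/6*(-5))*(5 - 1))**2) = 1/((-2 + (5 + 5/6)*4)**2) = 1/((-2 + (35/6)*4)**2) = 1/((-2 + 70/3)**2) = 1/((64/3)**2) = 1/(4096/9) = 9/4096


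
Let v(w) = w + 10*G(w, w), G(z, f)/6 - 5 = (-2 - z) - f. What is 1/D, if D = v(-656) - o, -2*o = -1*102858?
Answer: 1/26815 ≈ 3.7293e-5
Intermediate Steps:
G(z, f) = 18 - 6*f - 6*z (G(z, f) = 30 + 6*((-2 - z) - f) = 30 + 6*(-2 - f - z) = 30 + (-12 - 6*f - 6*z) = 18 - 6*f - 6*z)
o = 51429 (o = -(-1)*102858/2 = -1/2*(-102858) = 51429)
v(w) = 180 - 119*w (v(w) = w + 10*(18 - 6*w - 6*w) = w + 10*(18 - 12*w) = w + (180 - 120*w) = 180 - 119*w)
D = 26815 (D = (180 - 119*(-656)) - 1*51429 = (180 + 78064) - 51429 = 78244 - 51429 = 26815)
1/D = 1/26815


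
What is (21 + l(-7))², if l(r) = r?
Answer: 196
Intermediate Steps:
(21 + l(-7))² = (21 - 7)² = 14² = 196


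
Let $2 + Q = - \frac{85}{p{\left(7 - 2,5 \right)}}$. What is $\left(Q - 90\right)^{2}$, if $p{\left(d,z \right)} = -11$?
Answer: $\frac{859329}{121} \approx 7101.9$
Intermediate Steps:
$Q = \frac{63}{11}$ ($Q = -2 - \frac{85}{-11} = -2 - - \frac{85}{11} = -2 + \frac{85}{11} = \frac{63}{11} \approx 5.7273$)
$\left(Q - 90\right)^{2} = \left(\frac{63}{11} - 90\right)^{2} = \left(- \frac{927}{11}\right)^{2} = \frac{859329}{121}$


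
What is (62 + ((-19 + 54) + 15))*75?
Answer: 8400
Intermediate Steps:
(62 + ((-19 + 54) + 15))*75 = (62 + (35 + 15))*75 = (62 + 50)*75 = 112*75 = 8400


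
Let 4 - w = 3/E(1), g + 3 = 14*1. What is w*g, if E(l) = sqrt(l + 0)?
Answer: 11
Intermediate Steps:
E(l) = sqrt(l)
g = 11 (g = -3 + 14*1 = -3 + 14 = 11)
w = 1 (w = 4 - 3/(sqrt(1)) = 4 - 3/1 = 4 - 3 = 1)
w*g = 1*11 = 11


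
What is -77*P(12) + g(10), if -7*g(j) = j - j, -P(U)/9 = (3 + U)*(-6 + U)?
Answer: 62370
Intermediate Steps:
P(U) = -9*(-6 + U)*(3 + U) (P(U) = -9*(3 + U)*(-6 + U) = -9*(-6 + U)*(3 + U))
g(j) = 0 (g(j) = -(j - j)/7 = -⅐*0 = 0)
-77*P(12) + g(10) = -77*(162 - 9*12² + 27*12) + 0 = -77*(162 - 9*144 + 324) + 0 = -77*(162 - 1296 + 324) + 0 = -77*(-810) + 0 = 62370 + 0 = 62370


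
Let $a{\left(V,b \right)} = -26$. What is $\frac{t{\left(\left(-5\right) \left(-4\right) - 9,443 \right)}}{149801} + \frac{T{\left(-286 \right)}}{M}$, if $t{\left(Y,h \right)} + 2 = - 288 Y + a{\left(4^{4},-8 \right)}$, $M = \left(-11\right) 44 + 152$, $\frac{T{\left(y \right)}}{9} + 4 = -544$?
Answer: $\frac{184439365}{12433483} \approx 14.834$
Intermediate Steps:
$T{\left(y \right)} = -4932$ ($T{\left(y \right)} = -36 + 9 \left(-544\right) = -36 - 4896 = -4932$)
$M = -332$ ($M = -484 + 152 = -332$)
$t{\left(Y,h \right)} = -28 - 288 Y$ ($t{\left(Y,h \right)} = -2 - \left(26 + 288 Y\right) = -28 - 288 Y$)
$\frac{t{\left(\left(-5\right) \left(-4\right) - 9,443 \right)}}{149801} + \frac{T{\left(-286 \right)}}{M} = \frac{-28 - 288 \left(\left(-5\right) \left(-4\right) - 9\right)}{149801} - \frac{4932}{-332} = \left(-28 - 288 \left(20 - 9\right)\right) \frac{1}{149801} - - \frac{1233}{83} = \left(-28 - 3168\right) \frac{1}{149801} + \frac{1233}{83} = \left(-3196\right) \frac{1}{149801} + \frac{1233}{83} = - \frac{3196}{149801} + \frac{1233}{83} = \frac{184439365}{12433483}$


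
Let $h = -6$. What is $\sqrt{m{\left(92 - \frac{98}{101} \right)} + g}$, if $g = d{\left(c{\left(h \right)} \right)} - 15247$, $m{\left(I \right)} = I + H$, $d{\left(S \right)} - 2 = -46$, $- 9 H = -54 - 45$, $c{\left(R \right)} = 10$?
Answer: $\frac{3 i \sqrt{17215854}}{101} \approx 123.24 i$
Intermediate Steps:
$H = 11$ ($H = - \frac{-54 - 45}{9} = \left(- \frac{1}{9}\right) \left(-99\right) = 11$)
$d{\left(S \right)} = -44$ ($d{\left(S \right)} = 2 - 46 = -44$)
$m{\left(I \right)} = 11 + I$ ($m{\left(I \right)} = I + 11 = 11 + I$)
$g = -15291$ ($g = -44 - 15247 = -15291$)
$\sqrt{m{\left(92 - \frac{98}{101} \right)} + g} = \sqrt{\left(11 + \left(92 - \frac{98}{101}\right)\right) - 15291} = \sqrt{\left(11 + \frac{9194}{101}\right) - 15291} = \sqrt{\frac{10305}{101} - 15291} = \sqrt{- \frac{1534086}{101}} = \frac{3 i \sqrt{17215854}}{101}$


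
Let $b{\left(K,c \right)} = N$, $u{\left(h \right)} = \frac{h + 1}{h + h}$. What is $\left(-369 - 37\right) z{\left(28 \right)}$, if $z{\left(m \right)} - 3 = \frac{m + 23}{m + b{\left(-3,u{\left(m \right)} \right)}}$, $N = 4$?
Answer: $- \frac{29841}{16} \approx -1865.1$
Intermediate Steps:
$u{\left(h \right)} = \frac{1 + h}{2 h}$
$b{\left(K,c \right)} = 4$
$z{\left(m \right)} = 3 + \frac{23 + m}{4 + m}$ ($z{\left(m \right)} = 3 + \frac{m + 23}{m + 4} = 3 + \frac{23 + m}{4 + m}$)
$\left(-369 - 37\right) z{\left(28 \right)} = \left(-369 - 37\right) \frac{35 + 4 \cdot 28}{4 + 28} = \left(-369 - 37\right) \frac{35 + 112}{32} = - 406 \cdot \frac{1}{32} \cdot 147 = \left(-406\right) \frac{147}{32} = - \frac{29841}{16}$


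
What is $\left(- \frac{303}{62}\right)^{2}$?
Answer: $\frac{91809}{3844} \approx 23.884$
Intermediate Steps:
$\left(- \frac{303}{62}\right)^{2} = \frac{91809}{3844}$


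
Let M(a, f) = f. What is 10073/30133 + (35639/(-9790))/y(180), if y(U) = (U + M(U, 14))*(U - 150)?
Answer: 572863469413/1716912047400 ≈ 0.33366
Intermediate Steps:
y(U) = (-150 + U)*(14 + U) (y(U) = (U + 14)*(U - 150) = (14 + U)*(-150 + U) = (-150 + U)*(14 + U))
10073/30133 + (35639/(-9790))/y(180) = 10073/30133 + (35639/(-9790))/(-2100 + 180² - 136*180) = 10073*(1/30133) + (35639*(-1/9790))/(-2100 + 32400 - 24480) = 10073/30133 - 35639/9790/5820 = 10073/30133 - 35639/9790*1/5820 = 10073/30133 - 35639/56977800 = 572863469413/1716912047400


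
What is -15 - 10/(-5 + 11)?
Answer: -50/3 ≈ -16.667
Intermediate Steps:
-15 - 10/(-5 + 11) = -15 - 10/6 = -15 + (⅙)*(-10) = -15 - 5/3 = -50/3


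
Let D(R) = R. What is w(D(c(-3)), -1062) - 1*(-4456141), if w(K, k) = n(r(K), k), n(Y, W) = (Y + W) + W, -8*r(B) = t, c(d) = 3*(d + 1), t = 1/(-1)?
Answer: 35632137/8 ≈ 4.4540e+6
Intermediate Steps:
t = -1
c(d) = 3 + 3*d (c(d) = 3*(1 + d) = 3 + 3*d)
r(B) = ⅛ (r(B) = -⅛*(-1) = ⅛)
n(Y, W) = Y + 2*W (n(Y, W) = (W + Y) + W = Y + 2*W)
w(K, k) = ⅛ + 2*k
w(D(c(-3)), -1062) - 1*(-4456141) = (⅛ + 2*(-1062)) - 1*(-4456141) = (⅛ - 2124) + 4456141 = -16991/8 + 4456141 = 35632137/8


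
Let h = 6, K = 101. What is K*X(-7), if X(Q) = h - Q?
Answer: 1313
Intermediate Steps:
X(Q) = 6 - Q
K*X(-7) = 101*(6 - 1*(-7)) = 101*(6 + 7) = 101*13 = 1313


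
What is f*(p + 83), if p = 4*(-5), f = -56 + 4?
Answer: -3276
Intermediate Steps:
f = -52
p = -20
f*(p + 83) = -52*(-20 + 83) = -52*63 = -3276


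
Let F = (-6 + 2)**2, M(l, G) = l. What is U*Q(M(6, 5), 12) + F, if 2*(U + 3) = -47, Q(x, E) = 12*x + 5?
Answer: -4049/2 ≈ -2024.5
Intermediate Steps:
Q(x, E) = 5 + 12*x
F = 16 (F = (-4)**2 = 16)
U = -53/2 (U = -3 + (1/2)*(-47) = -3 - 47/2 = -53/2 ≈ -26.500)
U*Q(M(6, 5), 12) + F = -53*(5 + 12*6)/2 + 16 = -53*(5 + 72)/2 + 16 = -53/2*77 + 16 = -4081/2 + 16 = -4049/2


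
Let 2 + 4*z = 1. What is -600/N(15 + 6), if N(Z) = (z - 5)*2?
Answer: 400/7 ≈ 57.143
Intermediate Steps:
z = -¼ (z = -½ + (¼)*1 = -½ + ¼ = -¼ ≈ -0.25000)
N(Z) = -21/2 (N(Z) = (-¼ - 5)*2 = -21/4*2 = -21/2)
-600/N(15 + 6) = -600/(-21/2) = -600*(-2/21) = 400/7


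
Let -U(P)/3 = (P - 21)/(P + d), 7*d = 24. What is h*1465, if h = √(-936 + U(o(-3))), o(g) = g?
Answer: 23440*I*√3 ≈ 40599.0*I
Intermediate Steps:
d = 24/7 (d = (⅐)*24 = 24/7 ≈ 3.4286)
U(P) = -3*(-21 + P)/(24/7 + P) (U(P) = -3*(P - 21)/(P + 24/7) = -3*(-21 + P)/(24/7 + P))
h = 16*I*√3 (h = √(-936 + 21*(21 - 1*(-3))/(24 + 7*(-3))) = √(-936 + 21*(21 + 3)/(24 - 21)) = √(-936 + 21*24/3) = √(-936 + 21*(⅓)*24) = √(-936 + 168) = √(-768) = 16*I*√3 ≈ 27.713*I)
h*1465 = (16*I*√3)*1465 = 23440*I*√3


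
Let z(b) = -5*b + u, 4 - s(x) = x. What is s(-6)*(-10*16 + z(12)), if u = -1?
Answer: -2210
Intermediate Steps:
s(x) = 4 - x
z(b) = -1 - 5*b (z(b) = -5*b - 1 = -1 - 5*b)
s(-6)*(-10*16 + z(12)) = (4 - 1*(-6))*(-10*16 + (-1 - 5*12)) = (4 + 6)*(-160 + (-1 - 60)) = 10*(-160 - 61) = 10*(-221) = -2210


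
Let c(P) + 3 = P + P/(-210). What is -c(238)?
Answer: -3508/15 ≈ -233.87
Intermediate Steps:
c(P) = -3 + 209*P/210 (c(P) = -3 + (P + P/(-210)) = -3 + (P + P*(-1/210)) = -3 + (P - P/210) = -3 + 209*P/210)
-c(238) = -(-3 + (209/210)*238) = -(-3 + 3553/15) = -1*3508/15 = -3508/15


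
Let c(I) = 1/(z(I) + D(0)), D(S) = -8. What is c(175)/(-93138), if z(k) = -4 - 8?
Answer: 1/1862760 ≈ 5.3684e-7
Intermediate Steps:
z(k) = -12
c(I) = -1/20 (c(I) = 1/(-12 - 8) = 1/(-20) = -1/20)
c(175)/(-93138) = -1/20/(-93138) = -1/20*(-1/93138) = 1/1862760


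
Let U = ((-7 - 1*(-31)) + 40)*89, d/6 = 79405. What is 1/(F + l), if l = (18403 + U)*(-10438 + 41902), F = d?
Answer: 1/758727366 ≈ 1.3180e-9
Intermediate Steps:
d = 476430 (d = 6*79405 = 476430)
F = 476430
U = 5696 (U = ((-7 + 31) + 40)*89 = (24 + 40)*89 = 64*89 = 5696)
l = 758250936 (l = (18403 + 5696)*(-10438 + 41902) = 24099*31464 = 758250936)
1/(F + l) = 1/(476430 + 758250936) = 1/758727366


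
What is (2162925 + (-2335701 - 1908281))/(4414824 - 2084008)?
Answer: -2081057/2330816 ≈ -0.89285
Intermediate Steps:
(2162925 + (-2335701 - 1908281))/(4414824 - 2084008) = (2162925 - 4243982)/2330816 = -2081057*1/2330816 = -2081057/2330816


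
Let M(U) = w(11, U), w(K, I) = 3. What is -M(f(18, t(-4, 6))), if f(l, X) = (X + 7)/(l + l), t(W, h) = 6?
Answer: -3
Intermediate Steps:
f(l, X) = (7 + X)/(2*l) (f(l, X) = (7 + X)/((2*l)) = (7 + X)*(1/(2*l)) = (7 + X)/(2*l))
M(U) = 3
-M(f(18, t(-4, 6))) = -1*3 = -3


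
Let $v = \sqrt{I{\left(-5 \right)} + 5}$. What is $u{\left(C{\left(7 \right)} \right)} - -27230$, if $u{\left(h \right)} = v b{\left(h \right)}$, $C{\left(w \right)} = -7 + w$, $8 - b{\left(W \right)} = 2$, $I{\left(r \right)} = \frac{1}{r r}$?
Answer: $27230 + \frac{18 \sqrt{14}}{5} \approx 27243.0$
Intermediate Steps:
$I{\left(r \right)} = \frac{1}{r^{2}}$
$b{\left(W \right)} = 6$ ($b{\left(W \right)} = 8 - 2 = 6$)
$v = \frac{3 \sqrt{14}}{5}$ ($v = \sqrt{\frac{1}{25} + 5} = \sqrt{\frac{126}{25}} = \frac{3 \sqrt{14}}{5} \approx 2.245$)
$u{\left(h \right)} = \frac{18 \sqrt{14}}{5}$ ($u{\left(h \right)} = \frac{3 \sqrt{14}}{5} \cdot 6 = \frac{18 \sqrt{14}}{5}$)
$u{\left(C{\left(7 \right)} \right)} - -27230 = \frac{18 \sqrt{14}}{5} - -27230 = \frac{18 \sqrt{14}}{5} + 27230 = 27230 + \frac{18 \sqrt{14}}{5}$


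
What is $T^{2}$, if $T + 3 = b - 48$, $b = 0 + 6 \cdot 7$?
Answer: $81$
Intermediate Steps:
$b = 42$ ($b = 0 + 42 = 42$)
$T = -9$ ($T = -3 + \left(42 - 48\right) = -3 - 6 = -9$)
$T^{2} = \left(-9\right)^{2} = 81$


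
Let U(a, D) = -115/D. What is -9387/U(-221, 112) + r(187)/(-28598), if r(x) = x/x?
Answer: 30066335597/3288770 ≈ 9142.1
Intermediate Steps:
r(x) = 1
-9387/U(-221, 112) + r(187)/(-28598) = -9387/((-115/112)) + 1/(-28598) = -9387/((-115*1/112)) + 1*(-1/28598) = -9387/(-115/112) - 1/28598 = -9387*(-112/115) - 1/28598 = 1051344/115 - 1/28598 = 30066335597/3288770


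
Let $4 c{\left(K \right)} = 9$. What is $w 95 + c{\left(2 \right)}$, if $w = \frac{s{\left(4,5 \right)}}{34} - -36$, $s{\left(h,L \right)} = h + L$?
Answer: $\frac{234423}{68} \approx 3447.4$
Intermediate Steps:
$s{\left(h,L \right)} = L + h$
$c{\left(K \right)} = \frac{9}{4}$ ($c{\left(K \right)} = \frac{1}{4} \cdot 9 = \frac{9}{4}$)
$w = \frac{1233}{34}$ ($w = \frac{5 + 4}{34} - -36 = 9 \cdot \frac{1}{34} + 36 = \frac{9}{34} + 36 = \frac{1233}{34} \approx 36.265$)
$w 95 + c{\left(2 \right)} = \frac{1233}{34} \cdot 95 + \frac{9}{4} = \frac{117135}{34} + \frac{9}{4} = \frac{234423}{68}$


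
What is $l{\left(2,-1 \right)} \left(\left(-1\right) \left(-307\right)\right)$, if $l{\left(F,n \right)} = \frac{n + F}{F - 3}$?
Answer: $-307$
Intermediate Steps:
$l{\left(F,n \right)} = \frac{F + n}{-3 + F}$
$l{\left(2,-1 \right)} \left(\left(-1\right) \left(-307\right)\right) = \frac{2 - 1}{-3 + 2} \left(\left(-1\right) \left(-307\right)\right) = \frac{1}{-1} \cdot 1 \cdot 307 = \left(-1\right) 1 \cdot 307 = \left(-1\right) 307 = -307$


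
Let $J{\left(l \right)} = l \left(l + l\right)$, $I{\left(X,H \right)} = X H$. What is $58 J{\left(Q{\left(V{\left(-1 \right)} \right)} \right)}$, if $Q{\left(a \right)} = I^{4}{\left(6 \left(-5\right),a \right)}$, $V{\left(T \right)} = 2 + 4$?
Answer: $127831542681600000000$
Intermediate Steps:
$I{\left(X,H \right)} = H X$
$V{\left(T \right)} = 6$
$Q{\left(a \right)} = 810000 a^{4}$ ($Q{\left(a \right)} = \left(a 6 \left(-5\right)\right)^{4} = \left(a \left(-30\right)\right)^{4} = \left(- 30 a\right)^{4} = 810000 a^{4}$)
$J{\left(l \right)} = 2 l^{2}$ ($J{\left(l \right)} = l 2 l = 2 l^{2}$)
$58 J{\left(Q{\left(V{\left(-1 \right)} \right)} \right)} = 58 \cdot 2 \left(810000 \cdot 6^{4}\right)^{2} = 58 \cdot 2 \left(810000 \cdot 1296\right)^{2} = 58 \cdot 2 \cdot 1049760000^{2} = 58 \cdot 2 \cdot 1101996057600000000 = 58 \cdot 2203992115200000000 = 127831542681600000000$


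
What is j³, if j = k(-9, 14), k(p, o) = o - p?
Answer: 12167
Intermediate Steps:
j = 23 (j = 14 - 1*(-9) = 14 + 9 = 23)
j³ = 23³ = 12167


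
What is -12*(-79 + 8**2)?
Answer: 180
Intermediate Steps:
-12*(-79 + 8**2) = -12*(-79 + 64) = -12*(-15) = 180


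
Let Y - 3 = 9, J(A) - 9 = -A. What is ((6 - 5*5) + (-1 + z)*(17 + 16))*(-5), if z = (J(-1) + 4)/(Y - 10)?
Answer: -895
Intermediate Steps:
J(A) = 9 - A
Y = 12 (Y = 3 + 9 = 12)
z = 7 (z = ((9 - 1*(-1)) + 4)/(12 - 10) = ((9 + 1) + 4)/2 = (10 + 4)*(1/2) = 14*(1/2) = 7)
((6 - 5*5) + (-1 + z)*(17 + 16))*(-5) = ((6 - 5*5) + (-1 + 7)*(17 + 16))*(-5) = ((6 - 25) + 6*33)*(-5) = (-19 + 198)*(-5) = 179*(-5) = -895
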